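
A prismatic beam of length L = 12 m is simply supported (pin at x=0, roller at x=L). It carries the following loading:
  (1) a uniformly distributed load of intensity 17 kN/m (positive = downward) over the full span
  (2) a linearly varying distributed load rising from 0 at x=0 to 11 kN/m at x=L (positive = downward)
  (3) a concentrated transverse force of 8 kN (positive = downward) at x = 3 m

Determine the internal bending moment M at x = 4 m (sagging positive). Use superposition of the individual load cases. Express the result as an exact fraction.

Load 1 — uniform load w=17 kN/m over full span:
  M_1 = wx(L-x)/2 = 17·4·(12-4)/2 = 272 kN·m
Load 2 — triangular load w₀=11 kN/m (0→w₀ over full span):
  M_2 = w₀Lx/6 - w₀x³/(6L) = 11·12·4/6 - 11·4³/(6·12) = 704/9 kN·m
Load 3 — point force P=8 kN at a=3 m (b=L-a=9):
  M_3 = Pa(L-x)/L  [x>a] = 8·3·(12-4)/12 = 16 kN·m
Superposition: M = Σ M_i = 3296/9 kN·m ≈ 366.222222 kN·m

M(4) = 3296/9 kN·m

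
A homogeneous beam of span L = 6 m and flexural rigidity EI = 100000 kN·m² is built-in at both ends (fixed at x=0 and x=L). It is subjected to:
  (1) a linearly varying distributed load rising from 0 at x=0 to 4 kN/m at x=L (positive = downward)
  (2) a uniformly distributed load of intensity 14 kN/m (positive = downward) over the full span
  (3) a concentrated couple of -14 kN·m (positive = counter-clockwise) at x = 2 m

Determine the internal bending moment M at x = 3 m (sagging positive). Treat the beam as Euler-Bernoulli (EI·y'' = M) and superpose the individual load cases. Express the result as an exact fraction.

Load 1 — triangular load w₀=4 kN/m (0→w₀ over full span):
  M_1 = 3w₀Lx/20 - w₀L²/30 - w₀x³/(6L) = 3·4·6·3/20 - 4·6²/30 - 4·3³/(6·6) = 3 kN·m
Load 2 — uniform load w=14 kN/m over full span:
  M_2 = wLx/2 - wL²/12 - wx²/2 = 14·6·3/2 - 14·6²/12 - 14·3²/2 = 21 kN·m
Load 3 — applied couple M₀=-14 kN·m at a=2 m (b=L-a=4):
  M_3 = R_Ax - M_A - M₀  [x>a] with R_A=-28/9, M_A=0 = (-28/9)·3 - 0 - (-14) = 14/3 kN·m
Superposition: M = Σ M_i = 86/3 kN·m ≈ 28.666667 kN·m

M(3) = 86/3 kN·m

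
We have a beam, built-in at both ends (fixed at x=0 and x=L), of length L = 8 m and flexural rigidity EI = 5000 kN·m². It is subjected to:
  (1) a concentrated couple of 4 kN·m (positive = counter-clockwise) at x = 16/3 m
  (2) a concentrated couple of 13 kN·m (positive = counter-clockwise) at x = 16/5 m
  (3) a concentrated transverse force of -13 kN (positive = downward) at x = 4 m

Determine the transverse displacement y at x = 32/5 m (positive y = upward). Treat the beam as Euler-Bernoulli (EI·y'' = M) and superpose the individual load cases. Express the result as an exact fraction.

Load 1 — applied couple M₀=4 kN·m at a=16/3 m (b=L-a=8/3):
  y_1 = (R_Ax³/6 - M_Ax²/2 - M₀(x-a)²/2)/EI  [x>a] with R_A=2/3, M_A=4/3 = ((2/3)·(32/5)³/6 - (4/3)·(32/5)²/2 - 4·((32/5)-(16/3))²/2)/5000 = -64/703125 m
Load 2 — applied couple M₀=13 kN·m at a=16/5 m (b=L-a=24/5):
  y_2 = (R_Ax³/6 - M_Ax²/2 - M₀(x-a)²/2)/EI  [x>a] with R_A=117/50, M_A=39/25 = ((117/50)·(32/5)³/6 - (39/25)·(32/5)²/2 - 13·((32/5)-(16/5))²/2)/5000 = 1456/1953125 m
Load 3 — point force P=-13 kN at a=4 m (b=L-a=4):
  y_3 = -Pa²(L-x)²(3bL-(3b+a)(L-x))/(6L³EI)  [x>a] = -(-13)·4²·(8-(32/5))²·(3·4·8-(3·4+4)·(8-(32/5)))/(6·8³·5000) = 572/234375 m
Superposition: y = Σ y_i = 54404/17578125 m ≈ 0.003095 m

y(32/5) = 54404/17578125 m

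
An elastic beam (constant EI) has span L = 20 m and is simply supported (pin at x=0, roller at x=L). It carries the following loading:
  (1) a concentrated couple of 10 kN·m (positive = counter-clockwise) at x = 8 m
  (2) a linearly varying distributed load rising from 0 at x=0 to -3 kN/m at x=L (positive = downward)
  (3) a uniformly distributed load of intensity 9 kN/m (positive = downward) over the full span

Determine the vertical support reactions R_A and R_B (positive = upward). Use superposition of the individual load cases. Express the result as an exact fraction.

Load 1 — applied couple M₀=10 kN·m at a=8 m (b=L-a=12):
  R_A = M₀/L = 10/20 = 1/2 kN
  R_B = -M₀/L = -10/20 = -1/2 kN
Load 2 — triangular load w₀=-3 kN/m (0→w₀ over full span):
  R_A = w₀L/6 = (-3)·20/6 = -10 kN
  R_B = w₀L/3 = (-3)·20/3 = -20 kN
Load 3 — uniform load w=9 kN/m over full span:
  R_A = wL/2 = 9·20/2 = 90 kN
  R_B = wL/2 = 9·20/2 = 90 kN
Superposition: R_A = 161/2 kN, R_B = 139/2 kN

R_A = 161/2 kN, R_B = 139/2 kN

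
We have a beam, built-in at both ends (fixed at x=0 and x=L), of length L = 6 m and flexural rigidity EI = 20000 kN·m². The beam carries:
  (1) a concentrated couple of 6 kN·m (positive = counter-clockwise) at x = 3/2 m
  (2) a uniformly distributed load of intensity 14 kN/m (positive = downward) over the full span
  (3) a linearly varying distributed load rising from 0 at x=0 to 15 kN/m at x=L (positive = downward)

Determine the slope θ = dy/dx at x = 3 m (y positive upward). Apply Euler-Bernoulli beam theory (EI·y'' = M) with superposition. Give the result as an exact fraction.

Load 1 — applied couple M₀=6 kN·m at a=3/2 m (b=L-a=9/2):
  θ_1 = (R_Ax²/2 - M_Ax - M₀(x-a))/EI  [x>a] with R_A=9/8, M_A=-9/8 = ((9/8)·3²/2 - (-9/8)·3 - 6·(3-(3/2)))/20000 = -9/320000 rad
Load 2 — uniform load w=14 kN/m over full span:
  θ_2 = -wx(L-x)(L-2x)/(12EI) = -14·3·(6-3)·(6-2·3)/(12·20000) = 0 rad
Load 3 — triangular load w₀=15 kN/m (0→w₀ over full span):
  θ_3 = -w₀(2x(L-x)(L-2x)(x+2L)+x²(L-x)²)/(120LEI) = -15·(2·3·(6-3)·(6-2·3)·(3+2·6)+3²·(6-3)²)/(120·6·20000) = -27/320000 rad
Superposition: θ = Σ θ_i = -9/80000 rad ≈ -0.000112 rad

θ(3) = -9/80000 rad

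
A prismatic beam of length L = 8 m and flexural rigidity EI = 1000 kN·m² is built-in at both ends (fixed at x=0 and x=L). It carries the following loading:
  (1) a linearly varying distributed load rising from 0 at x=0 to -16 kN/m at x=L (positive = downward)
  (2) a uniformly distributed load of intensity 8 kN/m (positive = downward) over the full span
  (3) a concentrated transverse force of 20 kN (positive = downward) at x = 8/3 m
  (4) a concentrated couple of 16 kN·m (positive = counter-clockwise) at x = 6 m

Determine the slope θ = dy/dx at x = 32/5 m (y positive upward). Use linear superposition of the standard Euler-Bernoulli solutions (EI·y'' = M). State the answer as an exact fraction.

Load 1 — triangular load w₀=-16 kN/m (0→w₀ over full span):
  θ_1 = -w₀(2x(L-x)(L-2x)(x+2L)+x²(L-x)²)/(120LEI) = -(-16)·(2·(32/5)·(8-(32/5))·(8-2·(32/5))·((32/5)+2·8)+(32/5)²·(8-(32/5))²)/(120·8·1000) = -8192/234375 rad
Load 2 — uniform load w=8 kN/m over full span:
  θ_2 = -wx(L-x)(L-2x)/(12EI) = -8·(32/5)·(8-(32/5))·(8-2·(32/5))/(12·1000) = 512/15625 rad
Load 3 — point force P=20 kN at a=8/3 m (b=L-a=16/3):
  θ_3 = Pa²(L-x)(2bL-(3b+a)(L-x))/(2L³EI)  [x>a] = 20·(8/3)²·(8-(32/5))·(2·(16/3)·8-(3·(16/3)+(8/3))·(8-(32/5)))/(2·8³·1000) = 208/16875 rad
Load 4 — applied couple M₀=16 kN·m at a=6 m (b=L-a=2):
  θ_4 = (R_Ax²/2 - M_Ax - M₀(x-a))/EI  [x>a] with R_A=9/4, M_A=5 = ((9/4)·(32/5)²/2 - 5·(32/5) - 16·((32/5)-6))/1000 = 24/3125 rad
Superposition: θ = Σ θ_i = 37592/2109375 rad ≈ 0.017821 rad

θ(32/5) = 37592/2109375 rad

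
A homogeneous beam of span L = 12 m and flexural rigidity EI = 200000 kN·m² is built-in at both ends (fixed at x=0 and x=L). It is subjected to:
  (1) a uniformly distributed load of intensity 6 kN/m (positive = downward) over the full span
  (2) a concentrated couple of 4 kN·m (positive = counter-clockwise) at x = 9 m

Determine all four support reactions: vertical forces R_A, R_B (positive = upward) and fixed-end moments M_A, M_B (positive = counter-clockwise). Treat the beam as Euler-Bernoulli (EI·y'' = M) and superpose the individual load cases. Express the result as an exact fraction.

R_A = 291/8 kN, M_A = 293/4 kN·m, R_B = 285/8 kN, M_B = -291/4 kN·m

Load 1 — uniform load w=6 kN/m over full span:
  R_A = wL/2 = 6·12/2 = 36 kN
  M_A = wL²/12 = 6·12²/12 = 72 kN·m
  R_B = wL/2 = 6·12/2 = 36 kN
  M_B = -wL²/12 = -6·12²/12 = -72 kN·m
Load 2 — applied couple M₀=4 kN·m at a=9 m (b=L-a=3):
  R_A = 6M₀ab/L³ = 6·4·9·3/12³ = 3/8 kN
  M_A = M₀b(2a-b)/L² = 4·3·(2·9-3)/12² = 5/4 kN·m
  R_B = -6M₀ab/L³ = -6·4·9·3/12³ = -3/8 kN
  M_B = M₀a(2b-a)/L² = 4·9·(2·3-9)/12² = -3/4 kN·m
Superposition: R_A = 291/8 kN, M_A = 293/4 kN·m, R_B = 285/8 kN, M_B = -291/4 kN·m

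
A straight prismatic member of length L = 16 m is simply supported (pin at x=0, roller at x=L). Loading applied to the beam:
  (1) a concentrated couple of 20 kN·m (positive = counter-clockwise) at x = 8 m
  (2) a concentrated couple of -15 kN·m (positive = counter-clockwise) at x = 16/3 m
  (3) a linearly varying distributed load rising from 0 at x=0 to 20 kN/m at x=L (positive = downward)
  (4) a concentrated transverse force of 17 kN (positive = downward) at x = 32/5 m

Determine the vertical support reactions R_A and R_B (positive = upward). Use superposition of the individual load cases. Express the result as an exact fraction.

R_A = 15323/240 kN, R_B = 27157/240 kN

Load 1 — applied couple M₀=20 kN·m at a=8 m (b=L-a=8):
  R_A = M₀/L = 20/16 = 5/4 kN
  R_B = -M₀/L = -20/16 = -5/4 kN
Load 2 — applied couple M₀=-15 kN·m at a=16/3 m (b=L-a=32/3):
  R_A = M₀/L = (-15)/16 = -15/16 kN
  R_B = -M₀/L = -(-15)/16 = 15/16 kN
Load 3 — triangular load w₀=20 kN/m (0→w₀ over full span):
  R_A = w₀L/6 = 20·16/6 = 160/3 kN
  R_B = w₀L/3 = 20·16/3 = 320/3 kN
Load 4 — point force P=17 kN at a=32/5 m (b=L-a=48/5):
  R_A = Pb/L = 17·(48/5)/16 = 51/5 kN
  R_B = Pa/L = 17·(32/5)/16 = 34/5 kN
Superposition: R_A = 15323/240 kN, R_B = 27157/240 kN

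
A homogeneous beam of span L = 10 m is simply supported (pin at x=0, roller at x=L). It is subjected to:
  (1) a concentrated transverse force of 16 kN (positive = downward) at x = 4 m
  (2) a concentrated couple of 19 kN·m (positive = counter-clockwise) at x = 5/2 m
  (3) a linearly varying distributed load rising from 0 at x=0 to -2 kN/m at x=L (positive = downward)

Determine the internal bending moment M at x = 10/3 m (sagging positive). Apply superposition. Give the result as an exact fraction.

M(10/3) = 766/81 kN·m

Load 1 — point force P=16 kN at a=4 m (b=L-a=6):
  M_1 = Pbx/L  [x≤a] = 16·6·(10/3)/10 = 32 kN·m
Load 2 — applied couple M₀=19 kN·m at a=5/2 m (b=L-a=15/2):
  M_2 = M₀x/L - M₀  [x>a] = 19·(10/3)/10 - 19 = -38/3 kN·m
Load 3 — triangular load w₀=-2 kN/m (0→w₀ over full span):
  M_3 = w₀Lx/6 - w₀x³/(6L) = (-2)·10·(10/3)/6 - (-2)·(10/3)³/(6·10) = -800/81 kN·m
Superposition: M = Σ M_i = 766/81 kN·m ≈ 9.456790 kN·m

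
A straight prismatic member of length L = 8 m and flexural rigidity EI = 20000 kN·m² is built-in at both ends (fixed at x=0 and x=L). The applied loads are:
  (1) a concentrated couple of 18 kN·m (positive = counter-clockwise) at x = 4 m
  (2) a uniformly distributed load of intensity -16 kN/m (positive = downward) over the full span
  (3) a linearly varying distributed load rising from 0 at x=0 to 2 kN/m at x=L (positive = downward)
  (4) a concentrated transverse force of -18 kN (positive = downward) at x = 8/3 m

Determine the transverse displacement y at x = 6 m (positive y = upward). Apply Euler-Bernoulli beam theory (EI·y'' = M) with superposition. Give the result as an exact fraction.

y(6) = 9811/1800000 m

Load 1 — applied couple M₀=18 kN·m at a=4 m (b=L-a=4):
  y_1 = (R_Ax³/6 - M_Ax²/2 - M₀(x-a)²/2)/EI  [x>a] with R_A=27/8, M_A=9/2 = ((27/8)·6³/6 - (9/2)·6²/2 - 18·(6-4)²/2)/20000 = 9/40000 m
Load 2 — uniform load w=-16 kN/m over full span:
  y_2 = -wx²(L-x)²/(24EI) = -(-16)·6²·(8-6)²/(24·20000) = 3/625 m
Load 3 — triangular load w₀=2 kN/m (0→w₀ over full span):
  y_3 = -w₀x²(L-x)²(x+2L)/(120LEI) = -2·6²·(8-6)²·(6+2·8)/(120·8·20000) = -33/100000 m
Load 4 — point force P=-18 kN at a=8/3 m (b=L-a=16/3):
  y_4 = -Pa²(L-x)²(3bL-(3b+a)(L-x))/(6L³EI)  [x>a] = -(-18)·(8/3)²·(8-6)²·(3·(16/3)·8-(3·(16/3)+(8/3))·(8-6))/(6·8³·20000) = 17/22500 m
Superposition: y = Σ y_i = 9811/1800000 m ≈ 0.005451 m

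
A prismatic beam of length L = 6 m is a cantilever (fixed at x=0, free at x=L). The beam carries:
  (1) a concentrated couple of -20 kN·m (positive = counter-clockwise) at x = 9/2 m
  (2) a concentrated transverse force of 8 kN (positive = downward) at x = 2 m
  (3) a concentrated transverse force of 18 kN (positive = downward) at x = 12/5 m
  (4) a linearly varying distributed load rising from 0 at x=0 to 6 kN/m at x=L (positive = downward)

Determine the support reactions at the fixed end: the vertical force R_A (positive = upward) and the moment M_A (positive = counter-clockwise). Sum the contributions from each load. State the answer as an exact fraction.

R_A = 44 kN, M_A = 756/5 kN·m

Load 1 — applied couple M₀=-20 kN·m at a=9/2 m (b=L-a=3/2):
  R_A = 0 kN
  M_A = -M₀ = -(-20) = 20 kN·m
Load 2 — point force P=8 kN at a=2 m (b=L-a=4):
  R_A = P = 8 kN
  M_A = Pa = 8·2 = 16 kN·m
Load 3 — point force P=18 kN at a=12/5 m (b=L-a=18/5):
  R_A = P = 18 kN
  M_A = Pa = 18·(12/5) = 216/5 kN·m
Load 4 — triangular load w₀=6 kN/m (0→w₀ over full span):
  R_A = w₀L/2 = 6·6/2 = 18 kN
  M_A = w₀L²/3 = 6·6²/3 = 72 kN·m
Superposition: R_A = 44 kN, M_A = 756/5 kN·m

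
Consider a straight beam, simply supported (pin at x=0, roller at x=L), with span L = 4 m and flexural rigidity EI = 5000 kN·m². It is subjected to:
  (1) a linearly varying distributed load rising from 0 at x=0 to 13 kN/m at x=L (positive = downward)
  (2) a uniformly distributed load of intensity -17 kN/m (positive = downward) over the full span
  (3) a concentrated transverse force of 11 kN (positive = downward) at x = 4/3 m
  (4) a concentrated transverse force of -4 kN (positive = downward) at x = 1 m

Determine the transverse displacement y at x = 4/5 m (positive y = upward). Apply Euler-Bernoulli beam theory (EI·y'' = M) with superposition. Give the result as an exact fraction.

y(4/5) = 10075859/3164062500 m

Load 1 — triangular load w₀=13 kN/m (0→w₀ over full span):
  y_1 = -w₀x(7L⁴-10L²x²+3x⁴)/(360LEI) = -13·(4/5)·(7·4⁴-10·4²·(4/5)²+3·(4/5)⁴)/(360·4·5000) = -71552/29296875 m
Load 2 — uniform load w=-17 kN/m over full span:
  y_2 = -wx(L³-2Lx²+x³)/(24EI) = -(-17)·(4/5)·(4³-2·4·(4/5)²+(4/5)³)/(24·5000) = 7888/1171875 m
Load 3 — point force P=11 kN at a=4/3 m (b=L-a=8/3):
  y_3 = -Pbx(L²-b²-x²)/(6LEI)  [x≤a] = -11·(8/3)·(4/5)·(4²-(8/3)²-(4/5)²)/(6·4·5000) = -10208/6328125 m
Load 4 — point force P=-4 kN at a=1 m (b=L-a=3):
  y_4 = -Pbx(L²-b²-x²)/(6LEI)  [x≤a] = -(-4)·3·(4/5)·(4²-3²-(4/5)²)/(6·4·5000) = 159/312500 m
Superposition: y = Σ y_i = 10075859/3164062500 m ≈ 0.003184 m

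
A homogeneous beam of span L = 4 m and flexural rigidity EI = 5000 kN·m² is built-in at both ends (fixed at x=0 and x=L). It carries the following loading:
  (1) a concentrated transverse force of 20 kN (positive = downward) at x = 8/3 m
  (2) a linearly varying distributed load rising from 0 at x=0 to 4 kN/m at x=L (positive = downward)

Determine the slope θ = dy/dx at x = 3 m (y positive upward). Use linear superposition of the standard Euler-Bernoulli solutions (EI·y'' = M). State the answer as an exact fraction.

Load 1 — point force P=20 kN at a=8/3 m (b=L-a=4/3):
  θ_1 = Pa²(L-x)(2bL-(3b+a)(L-x))/(2L³EI)  [x>a] = 20·(8/3)²·(4-3)·(2·(4/3)·4-(3·(4/3)+(8/3))·(4-3))/(2·4³·5000) = 1/1125 rad
Load 2 — triangular load w₀=4 kN/m (0→w₀ over full span):
  θ_2 = -w₀(2x(L-x)(L-2x)(x+2L)+x²(L-x)²)/(120LEI) = -4·(2·3·(4-3)·(4-2·3)·(3+2·4)+3²·(4-3)²)/(120·4·5000) = 41/200000 rad
Superposition: θ = Σ θ_i = 1969/1800000 rad ≈ 0.001094 rad

θ(3) = 1969/1800000 rad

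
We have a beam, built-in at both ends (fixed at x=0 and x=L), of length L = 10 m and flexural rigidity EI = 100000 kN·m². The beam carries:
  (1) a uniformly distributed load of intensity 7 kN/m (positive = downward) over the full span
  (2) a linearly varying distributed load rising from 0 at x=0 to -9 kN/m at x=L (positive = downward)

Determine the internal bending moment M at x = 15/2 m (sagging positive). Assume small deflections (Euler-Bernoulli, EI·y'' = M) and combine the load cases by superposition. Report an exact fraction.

M(15/2) = -65/96 kN·m

Load 1 — uniform load w=7 kN/m over full span:
  M_1 = wLx/2 - wL²/12 - wx²/2 = 7·10·(15/2)/2 - 7·10²/12 - 7·(15/2)²/2 = 175/24 kN·m
Load 2 — triangular load w₀=-9 kN/m (0→w₀ over full span):
  M_2 = 3w₀Lx/20 - w₀L²/30 - w₀x³/(6L) = 3·(-9)·10·(15/2)/20 - (-9)·10²/30 - (-9)·(15/2)³/(6·10) = -255/32 kN·m
Superposition: M = Σ M_i = -65/96 kN·m ≈ -0.677083 kN·m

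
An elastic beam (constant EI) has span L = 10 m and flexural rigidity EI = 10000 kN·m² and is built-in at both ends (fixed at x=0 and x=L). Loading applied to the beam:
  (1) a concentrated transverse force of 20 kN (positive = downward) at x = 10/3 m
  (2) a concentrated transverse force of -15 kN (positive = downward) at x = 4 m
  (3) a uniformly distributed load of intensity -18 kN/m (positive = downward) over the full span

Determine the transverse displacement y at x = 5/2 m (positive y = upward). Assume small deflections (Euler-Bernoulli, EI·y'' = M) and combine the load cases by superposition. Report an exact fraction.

Load 1 — point force P=20 kN at a=10/3 m (b=L-a=20/3):
  y_1 = -Pb²x²(3aL-(3a+b)x)/(6L³EI)  [x≤a] = -20·(20/3)²·(5/2)²·(3·(10/3)·10-(3·(10/3)+(20/3))·(5/2))/(6·10³·10000) = -7/1296 m
Load 2 — point force P=-15 kN at a=4 m (b=L-a=6):
  y_2 = -Pb²x²(3aL-(3a+b)x)/(6L³EI)  [x≤a] = -(-15)·6²·(5/2)²·(3·4·10-(3·4+6)·(5/2))/(6·10³·10000) = 27/6400 m
Load 3 — uniform load w=-18 kN/m over full span:
  y_3 = -wx²(L-x)²/(24EI) = -(-18)·(5/2)²·(10-(5/2))²/(24·10000) = 27/1024 m
Superposition: y = Σ y_i = 52223/2073600 m ≈ 0.025185 m

y(5/2) = 52223/2073600 m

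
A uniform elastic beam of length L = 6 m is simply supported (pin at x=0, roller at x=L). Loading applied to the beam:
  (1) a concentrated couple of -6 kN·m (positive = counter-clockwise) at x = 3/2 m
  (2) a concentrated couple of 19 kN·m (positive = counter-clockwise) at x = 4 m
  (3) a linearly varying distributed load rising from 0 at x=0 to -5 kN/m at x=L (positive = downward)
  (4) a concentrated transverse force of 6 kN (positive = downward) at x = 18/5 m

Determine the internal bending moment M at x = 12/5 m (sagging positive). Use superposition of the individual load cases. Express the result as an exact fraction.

M(12/5) = 172/25 kN·m

Load 1 — applied couple M₀=-6 kN·m at a=3/2 m (b=L-a=9/2):
  M_1 = M₀x/L - M₀  [x>a] = (-6)·(12/5)/6 - (-6) = 18/5 kN·m
Load 2 — applied couple M₀=19 kN·m at a=4 m (b=L-a=2):
  M_2 = M₀x/L  [x≤a] = 19·(12/5)/6 = 38/5 kN·m
Load 3 — triangular load w₀=-5 kN/m (0→w₀ over full span):
  M_3 = w₀Lx/6 - w₀x³/(6L) = (-5)·6·(12/5)/6 - (-5)·(12/5)³/(6·6) = -252/25 kN·m
Load 4 — point force P=6 kN at a=18/5 m (b=L-a=12/5):
  M_4 = Pbx/L  [x≤a] = 6·(12/5)·(12/5)/6 = 144/25 kN·m
Superposition: M = Σ M_i = 172/25 kN·m ≈ 6.880000 kN·m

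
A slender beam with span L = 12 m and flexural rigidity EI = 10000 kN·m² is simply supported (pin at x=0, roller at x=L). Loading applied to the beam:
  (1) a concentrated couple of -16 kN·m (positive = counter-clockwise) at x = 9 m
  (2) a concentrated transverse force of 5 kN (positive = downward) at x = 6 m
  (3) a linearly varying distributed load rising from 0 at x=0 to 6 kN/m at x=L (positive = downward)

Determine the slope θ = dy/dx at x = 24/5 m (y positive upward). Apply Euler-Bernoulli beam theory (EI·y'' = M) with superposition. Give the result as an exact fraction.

Load 1 — applied couple M₀=-16 kN·m at a=9 m (b=L-a=3):
  θ_1 = (M₀x²/(2L)+C₁)/EI  [x≤a] with C₁=M₀(3b²-L²)/(6L)=26 = ((-16)·(24/5)²/(2·12)+26)/10000 = 133/125000 rad
Load 2 — point force P=5 kN at a=6 m (b=L-a=6):
  θ_2 = -Pb(L²-b²-3x²)/(6LEI)  [x≤a] = -5·6·(12²-6²-3·(24/5)²)/(6·12·10000) = -81/50000 rad
Load 3 — triangular load w₀=6 kN/m (0→w₀ over full span):
  θ_3 = -w₀(7L⁴-30L²x²+15x⁴)/(360LEI) = -6·(7·12⁴-30·12²·(24/5)²+15·(24/5)⁴)/(360·12·10000) = -2907/390625 rad
Superposition: θ = Σ θ_i = -49987/6250000 rad ≈ -0.007998 rad

θ(24/5) = -49987/6250000 rad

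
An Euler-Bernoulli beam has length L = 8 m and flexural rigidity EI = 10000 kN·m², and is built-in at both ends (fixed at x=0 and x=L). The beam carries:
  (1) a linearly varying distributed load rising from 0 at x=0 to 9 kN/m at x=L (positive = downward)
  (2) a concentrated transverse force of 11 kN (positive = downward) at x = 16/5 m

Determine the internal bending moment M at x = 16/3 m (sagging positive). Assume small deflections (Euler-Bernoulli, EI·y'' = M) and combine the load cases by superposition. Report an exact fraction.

Load 1 — triangular load w₀=9 kN/m (0→w₀ over full span):
  M_1 = 3w₀Lx/20 - w₀L²/30 - w₀x³/(6L) = 3·9·8·(16/3)/20 - 9·8²/30 - 9·(16/3)³/(6·8) = 448/45 kN·m
Load 2 — point force P=11 kN at a=16/5 m (b=L-a=24/5):
  M_2 = Pa²(a+3b)(L-x)/L³ - Pa²b/L²  [x>a] = 11·(16/5)²·((16/5)+3·(24/5))·(8-(16/3))/8³ - 11·(16/5)²·(24/5)/8² = 704/375 kN·m
Superposition: M = Σ M_i = 13312/1125 kN·m ≈ 11.832889 kN·m

M(16/3) = 13312/1125 kN·m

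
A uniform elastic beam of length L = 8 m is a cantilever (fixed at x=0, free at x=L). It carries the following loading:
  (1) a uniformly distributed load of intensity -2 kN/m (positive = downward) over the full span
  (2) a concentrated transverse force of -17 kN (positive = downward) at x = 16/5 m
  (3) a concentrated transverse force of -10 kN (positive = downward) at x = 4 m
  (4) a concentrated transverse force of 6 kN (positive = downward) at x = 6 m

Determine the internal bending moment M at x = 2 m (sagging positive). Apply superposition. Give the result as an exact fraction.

Load 1 — uniform load w=-2 kN/m over full span:
  M_1 = -w(L-x)²/2 = -(-2)·(8-2)²/2 = 36 kN·m
Load 2 — point force P=-17 kN at a=16/5 m (b=L-a=24/5):
  M_2 = -P(a-x)  [x≤a] = -(-17)·((16/5)-2) = 102/5 kN·m
Load 3 — point force P=-10 kN at a=4 m (b=L-a=4):
  M_3 = -P(a-x)  [x≤a] = -(-10)·(4-2) = 20 kN·m
Load 4 — point force P=6 kN at a=6 m (b=L-a=2):
  M_4 = -P(a-x)  [x≤a] = -6·(6-2) = -24 kN·m
Superposition: M = Σ M_i = 262/5 kN·m ≈ 52.400000 kN·m

M(2) = 262/5 kN·m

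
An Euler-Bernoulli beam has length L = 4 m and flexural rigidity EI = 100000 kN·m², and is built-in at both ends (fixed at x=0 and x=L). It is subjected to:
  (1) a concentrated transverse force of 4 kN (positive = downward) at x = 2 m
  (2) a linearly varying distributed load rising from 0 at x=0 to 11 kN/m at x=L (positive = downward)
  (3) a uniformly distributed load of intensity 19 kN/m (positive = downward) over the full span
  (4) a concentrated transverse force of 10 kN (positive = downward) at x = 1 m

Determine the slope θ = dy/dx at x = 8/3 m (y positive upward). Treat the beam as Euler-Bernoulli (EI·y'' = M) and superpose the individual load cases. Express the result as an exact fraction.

θ(8/3) = 7007/60750000 rad

Load 1 — point force P=4 kN at a=2 m (b=L-a=2):
  θ_1 = Pa²(L-x)(2bL-(3b+a)(L-x))/(2L³EI)  [x>a] = 4·2²·(4-(8/3))·(2·2·4-(3·2+2)·(4-(8/3)))/(2·4³·100000) = 1/112500 rad
Load 2 — triangular load w₀=11 kN/m (0→w₀ over full span):
  θ_2 = -w₀(2x(L-x)(L-2x)(x+2L)+x²(L-x)²)/(120LEI) = -11·(2·(8/3)·(4-(8/3))·(4-2·(8/3))·((8/3)+2·4)+(8/3)²·(4-(8/3))²)/(120·4·100000) = 77/3796875 rad
Load 3 — uniform load w=19 kN/m over full span:
  θ_3 = -wx(L-x)(L-2x)/(12EI) = -19·(8/3)·(4-(8/3))·(4-2·(8/3))/(12·100000) = 19/253125 rad
Load 4 — point force P=10 kN at a=1 m (b=L-a=3):
  θ_4 = Pa²(L-x)(2bL-(3b+a)(L-x))/(2L³EI)  [x>a] = 10·1²·(4-(8/3))·(2·3·4-(3·3+1)·(4-(8/3)))/(2·4³·100000) = 1/90000 rad
Superposition: θ = Σ θ_i = 7007/60750000 rad ≈ 0.000115 rad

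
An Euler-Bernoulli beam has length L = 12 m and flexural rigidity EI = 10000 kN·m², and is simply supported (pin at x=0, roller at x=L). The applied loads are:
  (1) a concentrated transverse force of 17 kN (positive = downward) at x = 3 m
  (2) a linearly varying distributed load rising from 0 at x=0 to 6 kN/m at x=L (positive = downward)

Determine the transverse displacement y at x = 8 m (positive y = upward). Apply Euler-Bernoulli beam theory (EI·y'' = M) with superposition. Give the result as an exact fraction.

Load 1 — point force P=17 kN at a=3 m (b=L-a=9):
  y_1 = -Pa(L-x)(2Lx-a²-x²)/(6LEI)  [x>a] = -17·3·(12-8)·(2·12·8-3²-8²)/(6·12·10000) = -2023/60000 m
Load 2 — triangular load w₀=6 kN/m (0→w₀ over full span):
  y_2 = -w₀x(7L⁴-10L²x²+3x⁴)/(360LEI) = -6·8·(7·12⁴-10·12²·8²+3·8⁴)/(360·12·10000) = -136/1875 m
Superposition: y = Σ y_i = -17/160 m ≈ -0.106250 m

y(8) = -17/160 m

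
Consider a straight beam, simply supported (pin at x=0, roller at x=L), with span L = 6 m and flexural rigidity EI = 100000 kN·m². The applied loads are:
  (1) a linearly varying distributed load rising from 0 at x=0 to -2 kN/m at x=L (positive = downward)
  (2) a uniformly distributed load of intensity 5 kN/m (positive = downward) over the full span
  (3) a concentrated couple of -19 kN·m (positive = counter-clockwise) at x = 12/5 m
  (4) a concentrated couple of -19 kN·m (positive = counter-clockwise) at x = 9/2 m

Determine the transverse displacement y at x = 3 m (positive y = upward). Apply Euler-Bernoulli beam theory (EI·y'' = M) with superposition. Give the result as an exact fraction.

y(3) = -20331/40000000 m

Load 1 — triangular load w₀=-2 kN/m (0→w₀ over full span):
  y_1 = -w₀x(7L⁴-10L²x²+3x⁴)/(360LEI) = -(-2)·3·(7·6⁴-10·6²·3²+3·3⁴)/(360·6·100000) = 27/160000 m
Load 2 — uniform load w=5 kN/m over full span:
  y_2 = -wx(L³-2Lx²+x³)/(24EI) = -5·3·(6³-2·6·3²+3³)/(24·100000) = -27/32000 m
Load 3 — applied couple M₀=-19 kN·m at a=12/5 m (b=L-a=18/5):
  y_3 = (M₀x³/(6L)-M₀(x-a)²/2+C₁x)/EI  [x>a] with C₁=M₀(3b²-L²)/(6L)=-38/25 = ((-19)·3³/(6·6)-(-19)·(3-(12/5))²/2+(-38/25)·3)/100000 = -1539/10000000 m
Load 4 — applied couple M₀=-19 kN·m at a=9/2 m (b=L-a=3/2):
  y_4 = (M₀x³/(6L)+C₁x)/EI  [x≤a] with C₁=M₀(3b²-L²)/(6L)=247/16 = ((-19)·3³/(6·6)+(247/16)·3)/100000 = 513/1600000 m
Superposition: y = Σ y_i = -20331/40000000 m ≈ -0.000508 m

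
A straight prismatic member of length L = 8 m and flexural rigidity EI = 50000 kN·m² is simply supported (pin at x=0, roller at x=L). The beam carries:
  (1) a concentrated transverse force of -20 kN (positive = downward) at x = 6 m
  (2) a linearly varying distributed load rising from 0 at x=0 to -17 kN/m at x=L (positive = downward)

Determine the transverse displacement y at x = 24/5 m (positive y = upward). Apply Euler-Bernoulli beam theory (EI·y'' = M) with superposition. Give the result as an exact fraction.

Load 1 — point force P=-20 kN at a=6 m (b=L-a=2):
  y_1 = -Pbx(L²-b²-x²)/(6LEI)  [x≤a] = -(-20)·2·(24/5)·(8²-2²-(24/5)²)/(6·8·50000) = 231/78125 m
Load 2 — triangular load w₀=-17 kN/m (0→w₀ over full span):
  y_2 = -w₀x(7L⁴-10L²x²+3x⁴)/(360LEI) = -(-17)·(24/5)·(7·8⁴-10·8²·(24/5)²+3·(24/5)⁴)/(360·8·50000) = 1288192/146484375 m
Superposition: y = Σ y_i = 1721317/146484375 m ≈ 0.011751 m

y(24/5) = 1721317/146484375 m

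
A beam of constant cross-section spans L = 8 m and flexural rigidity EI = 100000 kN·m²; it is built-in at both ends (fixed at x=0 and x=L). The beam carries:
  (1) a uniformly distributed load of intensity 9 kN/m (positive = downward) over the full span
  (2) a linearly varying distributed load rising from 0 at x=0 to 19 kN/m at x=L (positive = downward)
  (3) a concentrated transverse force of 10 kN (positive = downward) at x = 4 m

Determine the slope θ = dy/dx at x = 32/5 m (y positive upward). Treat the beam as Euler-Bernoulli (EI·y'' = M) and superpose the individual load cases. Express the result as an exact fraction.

θ(32/5) = 10309/11718750 rad

Load 1 — uniform load w=9 kN/m over full span:
  θ_1 = -wx(L-x)(L-2x)/(12EI) = -9·(32/5)·(8-(32/5))·(8-2·(32/5))/(12·100000) = 144/390625 rad
Load 2 — triangular load w₀=19 kN/m (0→w₀ over full span):
  θ_2 = -w₀(2x(L-x)(L-2x)(x+2L)+x²(L-x)²)/(120LEI) = -19·(2·(32/5)·(8-(32/5))·(8-2·(32/5))·((32/5)+2·8)+(32/5)²·(8-(32/5))²)/(120·8·100000) = 2432/5859375 rad
Load 3 — point force P=10 kN at a=4 m (b=L-a=4):
  θ_3 = Pa²(L-x)(2bL-(3b+a)(L-x))/(2L³EI)  [x>a] = 10·4²·(8-(32/5))·(2·4·8-(3·4+4)·(8-(32/5)))/(2·8³·100000) = 3/31250 rad
Superposition: θ = Σ θ_i = 10309/11718750 rad ≈ 0.000880 rad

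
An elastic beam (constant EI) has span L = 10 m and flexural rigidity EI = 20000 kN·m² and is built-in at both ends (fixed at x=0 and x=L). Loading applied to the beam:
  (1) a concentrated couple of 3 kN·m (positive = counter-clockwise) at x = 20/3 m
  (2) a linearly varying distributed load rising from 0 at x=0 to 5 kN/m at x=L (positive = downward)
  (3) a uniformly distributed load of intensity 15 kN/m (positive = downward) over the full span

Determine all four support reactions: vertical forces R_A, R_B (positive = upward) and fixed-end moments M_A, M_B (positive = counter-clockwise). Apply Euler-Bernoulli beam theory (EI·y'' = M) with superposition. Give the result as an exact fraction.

R_A = 829/10 kN, M_A = 428/3 kN·m, R_B = 921/10 kN, M_B = -150 kN·m

Load 1 — applied couple M₀=3 kN·m at a=20/3 m (b=L-a=10/3):
  R_A = 6M₀ab/L³ = 6·3·(20/3)·(10/3)/10³ = 2/5 kN
  M_A = M₀b(2a-b)/L² = 3·(10/3)·(2·(20/3)-(10/3))/10² = 1 kN·m
  R_B = -6M₀ab/L³ = -6·3·(20/3)·(10/3)/10³ = -2/5 kN
  M_B = M₀a(2b-a)/L² = 3·(20/3)·(2·(10/3)-(20/3))/10² = 0 kN·m
Load 2 — triangular load w₀=5 kN/m (0→w₀ over full span):
  R_A = 3w₀L/20 = 3·5·10/20 = 15/2 kN
  M_A = w₀L²/30 = 5·10²/30 = 50/3 kN·m
  R_B = 7w₀L/20 = 7·5·10/20 = 35/2 kN
  M_B = -w₀L²/20 = -5·10²/20 = -25 kN·m
Load 3 — uniform load w=15 kN/m over full span:
  R_A = wL/2 = 15·10/2 = 75 kN
  M_A = wL²/12 = 15·10²/12 = 125 kN·m
  R_B = wL/2 = 15·10/2 = 75 kN
  M_B = -wL²/12 = -15·10²/12 = -125 kN·m
Superposition: R_A = 829/10 kN, M_A = 428/3 kN·m, R_B = 921/10 kN, M_B = -150 kN·m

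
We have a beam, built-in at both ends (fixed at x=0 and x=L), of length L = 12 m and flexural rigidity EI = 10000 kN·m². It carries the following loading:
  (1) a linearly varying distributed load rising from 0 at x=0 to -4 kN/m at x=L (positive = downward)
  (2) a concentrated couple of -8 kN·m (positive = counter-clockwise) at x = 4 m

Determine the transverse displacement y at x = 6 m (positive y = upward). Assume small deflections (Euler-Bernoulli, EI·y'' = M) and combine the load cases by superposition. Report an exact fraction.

y(6) = 23/2500 m

Load 1 — triangular load w₀=-4 kN/m (0→w₀ over full span):
  y_1 = -w₀x²(L-x)²(x+2L)/(120LEI) = -(-4)·6²·(12-6)²·(6+2·12)/(120·12·10000) = 27/2500 m
Load 2 — applied couple M₀=-8 kN·m at a=4 m (b=L-a=8):
  y_2 = (R_Ax³/6 - M_Ax²/2 - M₀(x-a)²/2)/EI  [x>a] with R_A=-8/9, M_A=0 = ((-8/9)·6³/6 - 0·6²/2 - (-8)·(6-4)²/2)/10000 = -1/625 m
Superposition: y = Σ y_i = 23/2500 m ≈ 0.009200 m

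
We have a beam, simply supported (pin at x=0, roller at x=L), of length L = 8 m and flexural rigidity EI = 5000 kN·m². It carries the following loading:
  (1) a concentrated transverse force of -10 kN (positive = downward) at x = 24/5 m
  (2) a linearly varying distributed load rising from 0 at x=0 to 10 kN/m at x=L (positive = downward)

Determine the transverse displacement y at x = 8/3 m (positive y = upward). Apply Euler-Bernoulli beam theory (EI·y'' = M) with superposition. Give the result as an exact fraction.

y(8/3) = -323072/11390625 m

Load 1 — point force P=-10 kN at a=24/5 m (b=L-a=16/5):
  y_1 = -Pbx(L²-b²-x²)/(6LEI)  [x≤a] = -(-10)·(16/5)·(8/3)·(8²-(16/5)²-(8/3)²)/(6·8·5000) = 20992/1265625 m
Load 2 — triangular load w₀=10 kN/m (0→w₀ over full span):
  y_2 = -w₀x(7L⁴-10L²x²+3x⁴)/(360LEI) = -10·(8/3)·(7·8⁴-10·8²·(8/3)²+3·(8/3)⁴)/(360·8·5000) = -4096/91125 m
Superposition: y = Σ y_i = -323072/11390625 m ≈ -0.028363 m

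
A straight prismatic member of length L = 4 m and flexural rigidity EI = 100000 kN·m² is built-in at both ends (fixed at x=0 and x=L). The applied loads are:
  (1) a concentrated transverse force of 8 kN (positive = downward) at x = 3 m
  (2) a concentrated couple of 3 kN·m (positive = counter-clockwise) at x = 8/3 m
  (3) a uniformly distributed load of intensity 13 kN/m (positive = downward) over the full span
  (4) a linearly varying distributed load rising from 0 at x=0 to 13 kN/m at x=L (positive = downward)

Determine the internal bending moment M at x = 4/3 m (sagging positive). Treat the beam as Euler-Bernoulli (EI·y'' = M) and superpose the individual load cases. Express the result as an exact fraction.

M(4/3) = 6853/810 kN·m

Load 1 — point force P=8 kN at a=3 m (b=L-a=1):
  M_1 = Pb²(3a+b)x/L³ - Pab²/L²  [x≤a] = 8·1²·(3·3+1)·(4/3)/4³ - 8·3·1²/4² = 1/6 kN·m
Load 2 — applied couple M₀=3 kN·m at a=8/3 m (b=L-a=4/3):
  M_2 = R_Ax - M_A  [x≤a] with R_A=1, M_A=1 = 1·(4/3) - 1 = 1/3 kN·m
Load 3 — uniform load w=13 kN/m over full span:
  M_3 = wLx/2 - wL²/12 - wx²/2 = 13·4·(4/3)/2 - 13·4²/12 - 13·(4/3)²/2 = 52/9 kN·m
Load 4 — triangular load w₀=13 kN/m (0→w₀ over full span):
  M_4 = 3w₀Lx/20 - w₀L²/30 - w₀x³/(6L) = 3·13·4·(4/3)/20 - 13·4²/30 - 13·(4/3)³/(6·4) = 884/405 kN·m
Superposition: M = Σ M_i = 6853/810 kN·m ≈ 8.460494 kN·m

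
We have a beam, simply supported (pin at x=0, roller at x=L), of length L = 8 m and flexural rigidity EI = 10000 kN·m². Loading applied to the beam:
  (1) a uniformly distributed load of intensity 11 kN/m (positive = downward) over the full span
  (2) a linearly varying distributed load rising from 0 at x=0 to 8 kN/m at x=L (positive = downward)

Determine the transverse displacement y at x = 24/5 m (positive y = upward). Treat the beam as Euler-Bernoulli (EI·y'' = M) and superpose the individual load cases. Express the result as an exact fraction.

Load 1 — uniform load w=11 kN/m over full span:
  y_1 = -wx(L³-2Lx²+x³)/(24EI) = -11·(24/5)·(8³-2·8·(24/5)²+(24/5)³)/(24·10000) = -21824/390625 m
Load 2 — triangular load w₀=8 kN/m (0→w₀ over full span):
  y_2 = -w₀x(7L⁴-10L²x²+3x⁴)/(360LEI) = -8·(24/5)·(7·8⁴-10·8²·(24/5)²+3·(24/5)⁴)/(360·8·10000) = -606208/29296875 m
Superposition: y = Σ y_i = -2243008/29296875 m ≈ -0.076561 m

y(24/5) = -2243008/29296875 m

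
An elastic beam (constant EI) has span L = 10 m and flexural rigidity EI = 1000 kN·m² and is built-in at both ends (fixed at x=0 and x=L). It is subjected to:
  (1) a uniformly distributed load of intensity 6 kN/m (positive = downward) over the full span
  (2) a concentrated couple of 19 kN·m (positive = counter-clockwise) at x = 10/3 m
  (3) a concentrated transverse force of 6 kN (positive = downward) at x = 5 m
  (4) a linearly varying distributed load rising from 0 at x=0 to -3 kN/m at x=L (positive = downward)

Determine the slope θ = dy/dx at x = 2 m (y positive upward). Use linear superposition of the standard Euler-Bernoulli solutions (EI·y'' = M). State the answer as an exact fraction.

Load 1 — uniform load w=6 kN/m over full span:
  θ_1 = -wx(L-x)(L-2x)/(12EI) = -6·2·(10-2)·(10-2·2)/(12·1000) = -6/125 rad
Load 2 — applied couple M₀=19 kN·m at a=10/3 m (b=L-a=20/3):
  θ_2 = (R_Ax²/2 - M_Ax)/EI  [x≤a] with R_A=38/15, M_A=0 = ((38/15)·2²/2 - 0·2)/1000 = 19/3750 rad
Load 3 — point force P=6 kN at a=5 m (b=L-a=5):
  θ_3 = -Pb²x(2aL-(3a+b)x)/(2L³EI)  [x≤a] = -6·5²·2·(2·5·10-(3·5+5)·2)/(2·10³·1000) = -9/1000 rad
Load 4 — triangular load w₀=-3 kN/m (0→w₀ over full span):
  θ_4 = -w₀(2x(L-x)(L-2x)(x+2L)+x²(L-x)²)/(120LEI) = -(-3)·(2·2·(10-2)·(10-2·2)·(2+2·10)+2²·(10-2)²)/(120·10·1000) = 7/625 rad
Superposition: θ = Σ θ_i = -611/15000 rad ≈ -0.040733 rad

θ(2) = -611/15000 rad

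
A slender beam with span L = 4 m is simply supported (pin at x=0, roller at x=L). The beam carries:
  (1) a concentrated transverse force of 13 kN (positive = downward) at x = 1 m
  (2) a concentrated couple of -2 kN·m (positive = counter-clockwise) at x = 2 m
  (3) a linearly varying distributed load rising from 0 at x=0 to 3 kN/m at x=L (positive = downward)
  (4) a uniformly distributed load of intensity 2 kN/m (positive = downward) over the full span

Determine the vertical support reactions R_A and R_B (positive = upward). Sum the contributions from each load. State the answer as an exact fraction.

Load 1 — point force P=13 kN at a=1 m (b=L-a=3):
  R_A = Pb/L = 13·3/4 = 39/4 kN
  R_B = Pa/L = 13·1/4 = 13/4 kN
Load 2 — applied couple M₀=-2 kN·m at a=2 m (b=L-a=2):
  R_A = M₀/L = (-2)/4 = -1/2 kN
  R_B = -M₀/L = -(-2)/4 = 1/2 kN
Load 3 — triangular load w₀=3 kN/m (0→w₀ over full span):
  R_A = w₀L/6 = 3·4/6 = 2 kN
  R_B = w₀L/3 = 3·4/3 = 4 kN
Load 4 — uniform load w=2 kN/m over full span:
  R_A = wL/2 = 2·4/2 = 4 kN
  R_B = wL/2 = 2·4/2 = 4 kN
Superposition: R_A = 61/4 kN, R_B = 47/4 kN

R_A = 61/4 kN, R_B = 47/4 kN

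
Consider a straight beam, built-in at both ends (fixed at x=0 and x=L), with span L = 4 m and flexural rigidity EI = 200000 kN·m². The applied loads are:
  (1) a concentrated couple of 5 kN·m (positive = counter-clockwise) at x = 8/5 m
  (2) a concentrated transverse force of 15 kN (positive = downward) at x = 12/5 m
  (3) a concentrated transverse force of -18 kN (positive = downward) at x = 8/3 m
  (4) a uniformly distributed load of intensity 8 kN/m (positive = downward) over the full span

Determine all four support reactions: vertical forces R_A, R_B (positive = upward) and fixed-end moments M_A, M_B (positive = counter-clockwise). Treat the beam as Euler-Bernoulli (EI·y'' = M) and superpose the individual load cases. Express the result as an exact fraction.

Load 1 — applied couple M₀=5 kN·m at a=8/5 m (b=L-a=12/5):
  R_A = 6M₀ab/L³ = 6·5·(8/5)·(12/5)/4³ = 9/5 kN
  M_A = M₀b(2a-b)/L² = 5·(12/5)·(2·(8/5)-(12/5))/4² = 3/5 kN·m
  R_B = -6M₀ab/L³ = -6·5·(8/5)·(12/5)/4³ = -9/5 kN
  M_B = M₀a(2b-a)/L² = 5·(8/5)·(2·(12/5)-(8/5))/4² = 8/5 kN·m
Load 2 — point force P=15 kN at a=12/5 m (b=L-a=8/5):
  R_A = Pb²(3a+b)/L³ = 15·(8/5)²·(3·(12/5)+(8/5))/4³ = 132/25 kN
  M_A = Pab²/L² = 15·(12/5)·(8/5)²/4² = 144/25 kN·m
  R_B = Pa²(a+3b)/L³ = 15·(12/5)²·((12/5)+3·(8/5))/4³ = 243/25 kN
  M_B = -Pa²b/L² = -15·(12/5)²·(8/5)/4² = -216/25 kN·m
Load 3 — point force P=-18 kN at a=8/3 m (b=L-a=4/3):
  R_A = Pb²(3a+b)/L³ = (-18)·(4/3)²·(3·(8/3)+(4/3))/4³ = -14/3 kN
  M_A = Pab²/L² = (-18)·(8/3)·(4/3)²/4² = -16/3 kN·m
  R_B = Pa²(a+3b)/L³ = (-18)·(8/3)²·((8/3)+3·(4/3))/4³ = -40/3 kN
  M_B = -Pa²b/L² = -(-18)·(8/3)²·(4/3)/4² = 32/3 kN·m
Load 4 — uniform load w=8 kN/m over full span:
  R_A = wL/2 = 8·4/2 = 16 kN
  M_A = wL²/12 = 8·4²/12 = 32/3 kN·m
  R_B = wL/2 = 8·4/2 = 16 kN
  M_B = -wL²/12 = -8·4²/12 = -32/3 kN·m
Superposition: R_A = 1381/75 kN, M_A = 877/75 kN·m, R_B = 794/75 kN, M_B = -176/25 kN·m

R_A = 1381/75 kN, M_A = 877/75 kN·m, R_B = 794/75 kN, M_B = -176/25 kN·m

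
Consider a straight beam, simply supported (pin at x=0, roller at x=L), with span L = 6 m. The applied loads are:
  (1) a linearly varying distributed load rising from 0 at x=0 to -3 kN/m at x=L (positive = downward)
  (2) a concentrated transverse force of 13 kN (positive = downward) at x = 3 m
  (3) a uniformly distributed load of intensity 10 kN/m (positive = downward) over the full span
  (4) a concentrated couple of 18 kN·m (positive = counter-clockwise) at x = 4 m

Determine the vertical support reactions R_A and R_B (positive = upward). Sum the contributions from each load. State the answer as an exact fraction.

R_A = 73/2 kN, R_B = 55/2 kN

Load 1 — triangular load w₀=-3 kN/m (0→w₀ over full span):
  R_A = w₀L/6 = (-3)·6/6 = -3 kN
  R_B = w₀L/3 = (-3)·6/3 = -6 kN
Load 2 — point force P=13 kN at a=3 m (b=L-a=3):
  R_A = Pb/L = 13·3/6 = 13/2 kN
  R_B = Pa/L = 13·3/6 = 13/2 kN
Load 3 — uniform load w=10 kN/m over full span:
  R_A = wL/2 = 10·6/2 = 30 kN
  R_B = wL/2 = 10·6/2 = 30 kN
Load 4 — applied couple M₀=18 kN·m at a=4 m (b=L-a=2):
  R_A = M₀/L = 18/6 = 3 kN
  R_B = -M₀/L = -18/6 = -3 kN
Superposition: R_A = 73/2 kN, R_B = 55/2 kN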